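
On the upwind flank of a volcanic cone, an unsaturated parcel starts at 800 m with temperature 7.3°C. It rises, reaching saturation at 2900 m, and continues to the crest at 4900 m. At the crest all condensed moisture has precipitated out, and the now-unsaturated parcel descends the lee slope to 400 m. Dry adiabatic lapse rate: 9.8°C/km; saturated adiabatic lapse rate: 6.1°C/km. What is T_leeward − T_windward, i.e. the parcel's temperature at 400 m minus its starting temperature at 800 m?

+11.32°C

Dry to 2900 m: -9.8 × 2.1 km = -20.58°C, so T = -13.28°C.
Saturated to 4900 m: -6.1 × 2 km = -12.2°C, so T = -25.48°C.
Dry descent to 400 m: +9.8 × 4.5 km = +44.1°C, so T = 18.62°C.
Net change vs windward start: 18.62 − 7.3 = +11.32°C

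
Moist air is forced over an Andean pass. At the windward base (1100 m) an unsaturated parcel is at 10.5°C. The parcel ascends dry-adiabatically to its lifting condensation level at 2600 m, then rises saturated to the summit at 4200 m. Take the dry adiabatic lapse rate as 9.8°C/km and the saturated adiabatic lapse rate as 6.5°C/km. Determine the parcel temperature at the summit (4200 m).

1100–2600 m, dry: Δz = 1.5 km ⇒ ΔT = -14.7°C; T = -4.2°C
2600–4200 m, saturated: Δz = 1.6 km ⇒ ΔT = -10.4°C; T = -14.6°C

-14.6°C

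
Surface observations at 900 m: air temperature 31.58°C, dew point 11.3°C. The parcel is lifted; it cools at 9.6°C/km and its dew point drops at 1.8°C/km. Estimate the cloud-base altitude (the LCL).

T and T_d converge at 9.6 − 1.8 = 7.8°C per km
Height above start = (31.58 − 11.3) / 7.8 = 2.6 km
LCL altitude = 900 m + 2600 m = 3500 m

3500 m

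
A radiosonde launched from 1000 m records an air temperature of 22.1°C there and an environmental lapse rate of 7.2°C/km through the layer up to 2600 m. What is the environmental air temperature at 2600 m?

10.58°C

Environmental to 2600 m: -7.2 × 1.6 km = -11.52°C, so T = 10.58°C.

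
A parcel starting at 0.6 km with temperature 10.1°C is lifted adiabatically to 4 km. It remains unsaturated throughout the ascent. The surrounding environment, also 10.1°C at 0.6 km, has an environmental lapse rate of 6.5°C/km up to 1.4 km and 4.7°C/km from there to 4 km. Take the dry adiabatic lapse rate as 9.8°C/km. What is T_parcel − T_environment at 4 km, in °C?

-15.9°C (parcel cooler than environment)

Parcel:
  600 → 4000 m (dry, 9.8°C/km): ΔT = -9.8 × 3.4 = -33.32°C → T = -23.22°C
Environment:
  600 → 1400 m (environment, lower layer, 6.5°C/km): ΔT = -6.5 × 0.8 = -5.2°C → T = 4.9°C
  1400 → 4000 m (environment, upper layer, 4.7°C/km): ΔT = -4.7 × 2.6 = -12.22°C → T = -7.32°C
T_parcel − T_env = -23.22 − (-7.32) = -15.9°C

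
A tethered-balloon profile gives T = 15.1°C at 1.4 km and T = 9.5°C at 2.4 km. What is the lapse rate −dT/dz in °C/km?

5.6°C/km

Γ = −ΔT/Δz = (15.1 − 9.5) / (2400 − 1400) m
  = 5.6°C / 1 km = 5.6°C/km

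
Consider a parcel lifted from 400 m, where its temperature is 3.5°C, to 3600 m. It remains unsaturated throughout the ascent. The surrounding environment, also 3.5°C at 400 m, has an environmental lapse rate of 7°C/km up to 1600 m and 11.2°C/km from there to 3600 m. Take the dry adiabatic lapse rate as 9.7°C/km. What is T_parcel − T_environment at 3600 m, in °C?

-0.24°C (parcel cooler than environment)

Parcel:
  From 400 m to 3600 m (dry): cools by 9.7 × 3.2 = 31.04°C, giving -27.54°C.
Environment:
  From 400 m to 1600 m (environment, lower layer): cools by 7 × 1.2 = 8.4°C, giving -4.9°C.
  From 1600 m to 3600 m (environment, upper layer): cools by 11.2 × 2 = 22.4°C, giving -27.3°C.
T_parcel − T_env = -27.54 − (-27.3) = -0.24°C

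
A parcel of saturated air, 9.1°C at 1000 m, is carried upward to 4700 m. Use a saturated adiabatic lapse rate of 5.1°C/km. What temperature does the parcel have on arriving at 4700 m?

1000 → 4700 m (saturated adiabatic, 5.1°C/km): ΔT = -5.1 × 3.7 = -18.87°C → T = -9.77°C

-9.77°C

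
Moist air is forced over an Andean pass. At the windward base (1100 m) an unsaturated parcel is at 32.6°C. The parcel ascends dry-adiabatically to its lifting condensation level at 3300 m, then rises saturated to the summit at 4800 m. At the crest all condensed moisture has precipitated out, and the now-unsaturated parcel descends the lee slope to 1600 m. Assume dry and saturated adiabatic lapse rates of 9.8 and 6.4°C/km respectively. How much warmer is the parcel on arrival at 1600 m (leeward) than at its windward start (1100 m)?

From 1100 m to 3300 m (dry): cools by 9.8 × 2.2 = 21.56°C, giving 11.04°C.
From 3300 m to 4800 m (saturated): cools by 6.4 × 1.5 = 9.6°C, giving 1.44°C.
From 4800 m to 1600 m (dry descent): warms by 9.8 × 3.2 = 31.36°C, giving 32.8°C.
Net change vs windward start: 32.8 − 32.6 = +0.2°C

+0.2°C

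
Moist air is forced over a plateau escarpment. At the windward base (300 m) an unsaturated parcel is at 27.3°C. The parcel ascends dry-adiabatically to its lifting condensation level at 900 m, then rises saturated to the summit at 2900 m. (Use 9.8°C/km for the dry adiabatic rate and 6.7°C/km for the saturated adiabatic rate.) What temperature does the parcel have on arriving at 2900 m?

300–900 m, dry: Δz = 0.6 km ⇒ ΔT = -5.88°C; T = 21.42°C
900–2900 m, saturated: Δz = 2 km ⇒ ΔT = -13.4°C; T = 8.02°C

8.02°C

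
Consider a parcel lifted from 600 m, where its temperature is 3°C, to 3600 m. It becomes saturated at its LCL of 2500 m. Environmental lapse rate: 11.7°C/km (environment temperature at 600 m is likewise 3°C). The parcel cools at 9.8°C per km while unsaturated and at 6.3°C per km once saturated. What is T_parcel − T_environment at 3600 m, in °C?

+9.55°C (parcel warmer than environment)

Parcel:
  From 600 m to 2500 m (dry): cools by 9.8 × 1.9 = 18.62°C, giving -15.62°C.
  From 2500 m to 3600 m (saturated): cools by 6.3 × 1.1 = 6.93°C, giving -22.55°C.
Environment:
  From 600 m to 3600 m (environment): cools by 11.7 × 3 = 35.1°C, giving -32.1°C.
T_parcel − T_env = -22.55 − (-32.1) = +9.55°C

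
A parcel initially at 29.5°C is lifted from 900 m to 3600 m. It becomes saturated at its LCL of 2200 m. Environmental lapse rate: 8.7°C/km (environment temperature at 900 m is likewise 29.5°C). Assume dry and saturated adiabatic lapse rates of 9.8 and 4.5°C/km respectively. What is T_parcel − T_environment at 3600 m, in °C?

+4.45°C (parcel warmer than environment)

Parcel:
  From 900 m to 2200 m (dry): cools by 9.8 × 1.3 = 12.74°C, giving 16.76°C.
  From 2200 m to 3600 m (saturated): cools by 4.5 × 1.4 = 6.3°C, giving 10.46°C.
Environment:
  From 900 m to 3600 m (environment): cools by 8.7 × 2.7 = 23.49°C, giving 6.01°C.
T_parcel − T_env = 10.46 − 6.01 = +4.45°C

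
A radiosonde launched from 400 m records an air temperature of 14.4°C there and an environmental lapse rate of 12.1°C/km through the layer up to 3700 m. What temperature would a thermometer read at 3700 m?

-25.53°C

From 400 m to 3700 m (environmental): cools by 12.1 × 3.3 = 39.93°C, giving -25.53°C.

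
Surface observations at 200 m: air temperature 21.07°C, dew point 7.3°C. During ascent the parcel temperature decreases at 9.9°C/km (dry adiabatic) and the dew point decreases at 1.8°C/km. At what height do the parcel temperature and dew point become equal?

1900 m

T and T_d converge at 9.9 − 1.8 = 8.1°C per km
Height above start = (21.07 − 7.3) / 8.1 = 1.7 km
LCL altitude = 200 m + 1700 m = 1900 m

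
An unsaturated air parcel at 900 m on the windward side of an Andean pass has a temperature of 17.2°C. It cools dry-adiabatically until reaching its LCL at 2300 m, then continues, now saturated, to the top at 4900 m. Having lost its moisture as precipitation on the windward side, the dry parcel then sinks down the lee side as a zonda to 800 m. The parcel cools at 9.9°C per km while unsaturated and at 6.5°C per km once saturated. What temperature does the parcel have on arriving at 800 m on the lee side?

27.03°C

Dry to 2300 m: -9.9 × 1.4 km = -13.86°C, so T = 3.34°C.
Saturated to 4900 m: -6.5 × 2.6 km = -16.9°C, so T = -13.56°C.
Dry descent to 800 m: +9.9 × 4.1 km = +40.59°C, so T = 27.03°C.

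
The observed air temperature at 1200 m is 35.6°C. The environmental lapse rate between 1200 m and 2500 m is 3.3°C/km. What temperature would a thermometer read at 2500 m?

Environmental to 2500 m: -3.3 × 1.3 km = -4.29°C, so T = 31.31°C.

31.31°C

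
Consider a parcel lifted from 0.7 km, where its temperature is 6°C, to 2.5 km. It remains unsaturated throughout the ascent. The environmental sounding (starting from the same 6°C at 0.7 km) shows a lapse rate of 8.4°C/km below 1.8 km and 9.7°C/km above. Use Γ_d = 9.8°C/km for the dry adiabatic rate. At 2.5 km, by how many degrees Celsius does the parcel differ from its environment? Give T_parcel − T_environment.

Parcel:
  700–2500 m, dry: Δz = 1.8 km ⇒ ΔT = -17.64°C; T = -11.64°C
Environment:
  700–1800 m, environment, lower layer: Δz = 1.1 km ⇒ ΔT = -9.24°C; T = -3.24°C
  1800–2500 m, environment, upper layer: Δz = 0.7 km ⇒ ΔT = -6.79°C; T = -10.03°C
T_parcel − T_env = -11.64 − (-10.03) = -1.61°C

-1.61°C (parcel cooler than environment)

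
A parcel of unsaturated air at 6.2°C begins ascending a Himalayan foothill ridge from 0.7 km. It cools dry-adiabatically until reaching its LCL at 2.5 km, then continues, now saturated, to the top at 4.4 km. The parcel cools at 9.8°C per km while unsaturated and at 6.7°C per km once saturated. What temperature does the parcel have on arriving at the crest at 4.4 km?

-24.17°C

700–2500 m, dry: Δz = 1.8 km ⇒ ΔT = -17.64°C; T = -11.44°C
2500–4400 m, saturated: Δz = 1.9 km ⇒ ΔT = -12.73°C; T = -24.17°C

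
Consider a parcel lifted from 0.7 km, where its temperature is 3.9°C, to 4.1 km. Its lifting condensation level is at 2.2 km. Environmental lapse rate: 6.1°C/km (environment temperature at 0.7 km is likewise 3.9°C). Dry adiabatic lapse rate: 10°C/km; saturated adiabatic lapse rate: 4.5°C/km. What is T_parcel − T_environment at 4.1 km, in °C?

-2.81°C (parcel cooler than environment)

Parcel:
  700–2200 m, dry: Δz = 1.5 km ⇒ ΔT = -15°C; T = -11.1°C
  2200–4100 m, saturated: Δz = 1.9 km ⇒ ΔT = -8.55°C; T = -19.65°C
Environment:
  700–4100 m, environment: Δz = 3.4 km ⇒ ΔT = -20.74°C; T = -16.84°C
T_parcel − T_env = -19.65 − (-16.84) = -2.81°C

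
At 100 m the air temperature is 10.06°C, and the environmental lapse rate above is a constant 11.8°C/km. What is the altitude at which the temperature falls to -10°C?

Height above start = (10.06 − (-10)) / 11.8 = 1.7 km
Altitude = 100 m + 1700 m = 1800 m

1800 m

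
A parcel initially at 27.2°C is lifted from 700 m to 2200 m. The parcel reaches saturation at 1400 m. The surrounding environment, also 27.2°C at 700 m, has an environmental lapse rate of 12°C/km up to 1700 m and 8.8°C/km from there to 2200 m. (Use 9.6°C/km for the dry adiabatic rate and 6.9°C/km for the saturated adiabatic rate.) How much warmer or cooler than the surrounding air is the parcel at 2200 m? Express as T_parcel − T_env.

Parcel:
  From 700 m to 1400 m (dry): cools by 9.6 × 0.7 = 6.72°C, giving 20.48°C.
  From 1400 m to 2200 m (saturated): cools by 6.9 × 0.8 = 5.52°C, giving 14.96°C.
Environment:
  From 700 m to 1700 m (environment, lower layer): cools by 12 × 1 = 12°C, giving 15.2°C.
  From 1700 m to 2200 m (environment, upper layer): cools by 8.8 × 0.5 = 4.4°C, giving 10.8°C.
T_parcel − T_env = 14.96 − 10.8 = +4.16°C

+4.16°C (parcel warmer than environment)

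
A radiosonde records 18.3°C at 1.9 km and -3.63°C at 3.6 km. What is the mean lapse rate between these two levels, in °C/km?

12.9°C/km

Γ = −ΔT/Δz = (18.3 − (-3.63)) / (3600 − 1900) m
  = 21.93°C / 1.7 km = 12.9°C/km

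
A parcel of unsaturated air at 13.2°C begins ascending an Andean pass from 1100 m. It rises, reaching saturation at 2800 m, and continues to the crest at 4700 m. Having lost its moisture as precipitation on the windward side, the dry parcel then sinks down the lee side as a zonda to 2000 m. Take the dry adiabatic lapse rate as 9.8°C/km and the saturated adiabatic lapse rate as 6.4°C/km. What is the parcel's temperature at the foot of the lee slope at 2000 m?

1100–2800 m, dry: Δz = 1.7 km ⇒ ΔT = -16.66°C; T = -3.46°C
2800–4700 m, saturated: Δz = 1.9 km ⇒ ΔT = -12.16°C; T = -15.62°C
4700–2000 m, dry descent: Δz = 2.7 km ⇒ ΔT = +26.46°C; T = 10.84°C

10.84°C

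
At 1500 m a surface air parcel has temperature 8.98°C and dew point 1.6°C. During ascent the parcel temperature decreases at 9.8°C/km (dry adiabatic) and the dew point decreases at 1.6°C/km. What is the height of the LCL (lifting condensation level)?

T and T_d converge at 9.8 − 1.6 = 8.2°C per km
Height above start = (8.98 − 1.6) / 8.2 = 0.9 km
LCL altitude = 1500 m + 900 m = 2400 m

2400 m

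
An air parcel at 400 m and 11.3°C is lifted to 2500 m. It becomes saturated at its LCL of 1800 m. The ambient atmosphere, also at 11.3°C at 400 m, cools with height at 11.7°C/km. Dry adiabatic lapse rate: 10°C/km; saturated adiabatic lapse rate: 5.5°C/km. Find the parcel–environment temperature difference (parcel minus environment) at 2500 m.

Parcel:
  400 → 1800 m (dry, 10°C/km): ΔT = -10 × 1.4 = -14°C → T = -2.7°C
  1800 → 2500 m (saturated, 5.5°C/km): ΔT = -5.5 × 0.7 = -3.85°C → T = -6.55°C
Environment:
  400 → 2500 m (environment, 11.7°C/km): ΔT = -11.7 × 2.1 = -24.57°C → T = -13.27°C
T_parcel − T_env = -6.55 − (-13.27) = +6.72°C

+6.72°C (parcel warmer than environment)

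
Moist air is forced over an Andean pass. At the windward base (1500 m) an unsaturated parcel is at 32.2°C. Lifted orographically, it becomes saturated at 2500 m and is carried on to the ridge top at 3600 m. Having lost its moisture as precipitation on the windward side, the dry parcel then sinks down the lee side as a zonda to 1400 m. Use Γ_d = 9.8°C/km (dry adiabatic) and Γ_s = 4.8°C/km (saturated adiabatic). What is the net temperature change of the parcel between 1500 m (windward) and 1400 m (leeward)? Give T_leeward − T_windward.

+6.48°C

1500–2500 m, dry: Δz = 1 km ⇒ ΔT = -9.8°C; T = 22.4°C
2500–3600 m, saturated: Δz = 1.1 km ⇒ ΔT = -5.28°C; T = 17.12°C
3600–1400 m, dry descent: Δz = 2.2 km ⇒ ΔT = +21.56°C; T = 38.68°C
Net change vs windward start: 38.68 − 32.2 = +6.48°C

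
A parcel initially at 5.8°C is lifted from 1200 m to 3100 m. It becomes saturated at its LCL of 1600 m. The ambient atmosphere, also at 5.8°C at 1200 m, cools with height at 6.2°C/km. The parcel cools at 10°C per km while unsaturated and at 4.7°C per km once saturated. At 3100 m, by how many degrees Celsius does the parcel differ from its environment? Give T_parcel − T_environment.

Parcel:
  Dry to 1600 m: -10 × 0.4 km = -4°C, so T = 1.8°C.
  Saturated to 3100 m: -4.7 × 1.5 km = -7.05°C, so T = -5.25°C.
Environment:
  Environment to 3100 m: -6.2 × 1.9 km = -11.78°C, so T = -5.98°C.
T_parcel − T_env = -5.25 − (-5.98) = +0.73°C

+0.73°C (parcel warmer than environment)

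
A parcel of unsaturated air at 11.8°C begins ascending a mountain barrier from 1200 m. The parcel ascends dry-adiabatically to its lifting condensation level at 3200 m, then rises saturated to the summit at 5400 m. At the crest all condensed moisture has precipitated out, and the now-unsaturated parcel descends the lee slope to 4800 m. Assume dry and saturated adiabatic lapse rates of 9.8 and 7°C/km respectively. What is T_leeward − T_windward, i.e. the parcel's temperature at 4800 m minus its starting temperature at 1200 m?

Dry to 3200 m: -9.8 × 2 km = -19.6°C, so T = -7.8°C.
Saturated to 5400 m: -7 × 2.2 km = -15.4°C, so T = -23.2°C.
Dry descent to 4800 m: +9.8 × 0.6 km = +5.88°C, so T = -17.32°C.
Net change vs windward start: -17.32 − 11.8 = -29.12°C

-29.12°C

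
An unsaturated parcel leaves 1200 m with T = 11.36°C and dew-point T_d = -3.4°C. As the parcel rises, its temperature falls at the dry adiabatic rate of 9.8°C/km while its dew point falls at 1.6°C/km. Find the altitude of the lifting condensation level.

3000 m

T and T_d converge at 9.8 − 1.6 = 8.2°C per km
Height above start = (11.36 − (-3.4)) / 8.2 = 1.8 km
LCL altitude = 1200 m + 1800 m = 3000 m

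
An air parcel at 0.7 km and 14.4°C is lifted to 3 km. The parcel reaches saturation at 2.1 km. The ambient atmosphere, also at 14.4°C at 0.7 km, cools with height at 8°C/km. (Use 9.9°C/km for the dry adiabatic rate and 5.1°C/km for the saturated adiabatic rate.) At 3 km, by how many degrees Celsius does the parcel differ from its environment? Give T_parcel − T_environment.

-0.05°C (parcel cooler than environment)

Parcel:
  From 700 m to 2100 m (dry): cools by 9.9 × 1.4 = 13.86°C, giving 0.54°C.
  From 2100 m to 3000 m (saturated): cools by 5.1 × 0.9 = 4.59°C, giving -4.05°C.
Environment:
  From 700 m to 3000 m (environment): cools by 8 × 2.3 = 18.4°C, giving -4°C.
T_parcel − T_env = -4.05 − (-4) = -0.05°C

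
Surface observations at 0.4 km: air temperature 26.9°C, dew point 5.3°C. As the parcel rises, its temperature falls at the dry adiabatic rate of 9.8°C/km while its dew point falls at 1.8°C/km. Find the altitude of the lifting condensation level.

3.1 km

T and T_d converge at 9.8 − 1.8 = 8°C per km
Height above start = (26.9 − 5.3) / 8 = 2.7 km
LCL altitude = 400 m + 2700 m = 3100 m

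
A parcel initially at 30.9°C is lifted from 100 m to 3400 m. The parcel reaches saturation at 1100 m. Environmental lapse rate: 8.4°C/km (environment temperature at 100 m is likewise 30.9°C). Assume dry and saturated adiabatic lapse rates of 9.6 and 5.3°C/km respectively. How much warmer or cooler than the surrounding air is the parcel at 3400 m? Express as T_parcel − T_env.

Parcel:
  100 → 1100 m (dry, 9.6°C/km): ΔT = -9.6 × 1 = -9.6°C → T = 21.3°C
  1100 → 3400 m (saturated, 5.3°C/km): ΔT = -5.3 × 2.3 = -12.19°C → T = 9.11°C
Environment:
  100 → 3400 m (environment, 8.4°C/km): ΔT = -8.4 × 3.3 = -27.72°C → T = 3.18°C
T_parcel − T_env = 9.11 − 3.18 = +5.93°C

+5.93°C (parcel warmer than environment)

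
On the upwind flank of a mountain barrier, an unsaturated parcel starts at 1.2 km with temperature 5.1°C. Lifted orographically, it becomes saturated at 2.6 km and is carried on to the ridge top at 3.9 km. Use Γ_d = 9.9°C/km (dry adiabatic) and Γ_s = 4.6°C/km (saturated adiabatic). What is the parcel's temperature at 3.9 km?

-14.74°C

1200–2600 m, dry: Δz = 1.4 km ⇒ ΔT = -13.86°C; T = -8.76°C
2600–3900 m, saturated: Δz = 1.3 km ⇒ ΔT = -5.98°C; T = -14.74°C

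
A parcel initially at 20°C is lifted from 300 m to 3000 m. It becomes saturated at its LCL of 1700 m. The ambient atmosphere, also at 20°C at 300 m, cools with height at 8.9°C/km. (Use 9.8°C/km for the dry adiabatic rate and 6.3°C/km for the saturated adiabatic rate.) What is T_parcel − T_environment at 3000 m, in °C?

Parcel:
  300–1700 m, dry: Δz = 1.4 km ⇒ ΔT = -13.72°C; T = 6.28°C
  1700–3000 m, saturated: Δz = 1.3 km ⇒ ΔT = -8.19°C; T = -1.91°C
Environment:
  300–3000 m, environment: Δz = 2.7 km ⇒ ΔT = -24.03°C; T = -4.03°C
T_parcel − T_env = -1.91 − (-4.03) = +2.12°C

+2.12°C (parcel warmer than environment)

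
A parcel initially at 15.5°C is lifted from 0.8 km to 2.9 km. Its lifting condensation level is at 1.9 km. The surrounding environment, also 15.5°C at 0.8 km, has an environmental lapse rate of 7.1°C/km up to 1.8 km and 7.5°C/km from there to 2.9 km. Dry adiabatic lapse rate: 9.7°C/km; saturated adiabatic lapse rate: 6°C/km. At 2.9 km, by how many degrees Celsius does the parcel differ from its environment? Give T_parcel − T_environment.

Parcel:
  Dry to 1900 m: -9.7 × 1.1 km = -10.67°C, so T = 4.83°C.
  Saturated to 2900 m: -6 × 1 km = -6°C, so T = -1.17°C.
Environment:
  Environment, lower layer to 1800 m: -7.1 × 1 km = -7.1°C, so T = 8.4°C.
  Environment, upper layer to 2900 m: -7.5 × 1.1 km = -8.25°C, so T = 0.15°C.
T_parcel − T_env = -1.17 − 0.15 = -1.32°C

-1.32°C (parcel cooler than environment)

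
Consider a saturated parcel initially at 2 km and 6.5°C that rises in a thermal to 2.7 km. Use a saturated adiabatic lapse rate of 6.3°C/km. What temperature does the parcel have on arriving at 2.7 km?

Saturated adiabatic to 2700 m: -6.3 × 0.7 km = -4.41°C, so T = 2.09°C.

2.09°C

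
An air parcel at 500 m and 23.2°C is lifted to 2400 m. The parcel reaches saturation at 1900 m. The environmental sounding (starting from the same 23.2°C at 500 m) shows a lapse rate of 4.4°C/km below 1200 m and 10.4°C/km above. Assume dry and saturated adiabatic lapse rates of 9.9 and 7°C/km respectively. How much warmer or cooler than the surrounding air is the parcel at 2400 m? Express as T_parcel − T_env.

Parcel:
  From 500 m to 1900 m (dry): cools by 9.9 × 1.4 = 13.86°C, giving 9.34°C.
  From 1900 m to 2400 m (saturated): cools by 7 × 0.5 = 3.5°C, giving 5.84°C.
Environment:
  From 500 m to 1200 m (environment, lower layer): cools by 4.4 × 0.7 = 3.08°C, giving 20.12°C.
  From 1200 m to 2400 m (environment, upper layer): cools by 10.4 × 1.2 = 12.48°C, giving 7.64°C.
T_parcel − T_env = 5.84 − 7.64 = -1.8°C

-1.8°C (parcel cooler than environment)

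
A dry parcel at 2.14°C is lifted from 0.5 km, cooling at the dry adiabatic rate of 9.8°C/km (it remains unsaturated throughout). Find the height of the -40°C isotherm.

4.8 km

Height above start = (2.14 − (-40)) / 9.8 = 4.3 km
Altitude = 500 m + 4300 m = 4800 m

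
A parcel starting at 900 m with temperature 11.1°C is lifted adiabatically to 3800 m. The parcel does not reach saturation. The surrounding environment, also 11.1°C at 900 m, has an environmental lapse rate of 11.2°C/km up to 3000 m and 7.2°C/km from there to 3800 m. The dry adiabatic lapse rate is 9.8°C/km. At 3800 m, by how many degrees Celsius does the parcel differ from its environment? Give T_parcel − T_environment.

+0.86°C (parcel warmer than environment)

Parcel:
  900 → 3800 m (dry, 9.8°C/km): ΔT = -9.8 × 2.9 = -28.42°C → T = -17.32°C
Environment:
  900 → 3000 m (environment, lower layer, 11.2°C/km): ΔT = -11.2 × 2.1 = -23.52°C → T = -12.42°C
  3000 → 3800 m (environment, upper layer, 7.2°C/km): ΔT = -7.2 × 0.8 = -5.76°C → T = -18.18°C
T_parcel − T_env = -17.32 − (-18.18) = +0.86°C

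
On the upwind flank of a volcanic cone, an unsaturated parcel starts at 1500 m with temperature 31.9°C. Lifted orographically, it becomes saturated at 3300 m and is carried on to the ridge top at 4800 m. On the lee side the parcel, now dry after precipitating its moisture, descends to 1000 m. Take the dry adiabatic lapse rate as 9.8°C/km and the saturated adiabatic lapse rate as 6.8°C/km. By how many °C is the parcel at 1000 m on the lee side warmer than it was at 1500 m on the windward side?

From 1500 m to 3300 m (dry): cools by 9.8 × 1.8 = 17.64°C, giving 14.26°C.
From 3300 m to 4800 m (saturated): cools by 6.8 × 1.5 = 10.2°C, giving 4.06°C.
From 4800 m to 1000 m (dry descent): warms by 9.8 × 3.8 = 37.24°C, giving 41.3°C.
Net change vs windward start: 41.3 − 31.9 = +9.4°C

+9.4°C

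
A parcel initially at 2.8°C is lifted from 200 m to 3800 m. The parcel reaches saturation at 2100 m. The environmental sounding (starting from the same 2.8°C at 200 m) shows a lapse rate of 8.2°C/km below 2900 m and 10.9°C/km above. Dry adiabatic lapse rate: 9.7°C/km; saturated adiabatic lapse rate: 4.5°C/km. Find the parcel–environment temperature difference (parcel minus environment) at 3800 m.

Parcel:
  200 → 2100 m (dry, 9.7°C/km): ΔT = -9.7 × 1.9 = -18.43°C → T = -15.63°C
  2100 → 3800 m (saturated, 4.5°C/km): ΔT = -4.5 × 1.7 = -7.65°C → T = -23.28°C
Environment:
  200 → 2900 m (environment, lower layer, 8.2°C/km): ΔT = -8.2 × 2.7 = -22.14°C → T = -19.34°C
  2900 → 3800 m (environment, upper layer, 10.9°C/km): ΔT = -10.9 × 0.9 = -9.81°C → T = -29.15°C
T_parcel − T_env = -23.28 − (-29.15) = +5.87°C

+5.87°C (parcel warmer than environment)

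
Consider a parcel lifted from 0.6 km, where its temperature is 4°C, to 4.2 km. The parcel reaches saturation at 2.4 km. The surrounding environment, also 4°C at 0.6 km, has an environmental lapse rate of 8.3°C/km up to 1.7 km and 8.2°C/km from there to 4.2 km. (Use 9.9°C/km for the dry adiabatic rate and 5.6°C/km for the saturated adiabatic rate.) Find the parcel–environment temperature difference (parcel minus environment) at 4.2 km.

+1.73°C (parcel warmer than environment)

Parcel:
  600–2400 m, dry: Δz = 1.8 km ⇒ ΔT = -17.82°C; T = -13.82°C
  2400–4200 m, saturated: Δz = 1.8 km ⇒ ΔT = -10.08°C; T = -23.9°C
Environment:
  600–1700 m, environment, lower layer: Δz = 1.1 km ⇒ ΔT = -9.13°C; T = -5.13°C
  1700–4200 m, environment, upper layer: Δz = 2.5 km ⇒ ΔT = -20.5°C; T = -25.63°C
T_parcel − T_env = -23.9 − (-25.63) = +1.73°C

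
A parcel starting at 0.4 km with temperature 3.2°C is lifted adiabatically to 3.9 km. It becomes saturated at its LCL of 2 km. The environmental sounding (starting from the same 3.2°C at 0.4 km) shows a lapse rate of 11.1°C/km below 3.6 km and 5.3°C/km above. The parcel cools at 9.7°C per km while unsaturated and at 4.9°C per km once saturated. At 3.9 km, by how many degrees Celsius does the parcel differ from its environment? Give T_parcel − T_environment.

+12.28°C (parcel warmer than environment)

Parcel:
  400–2000 m, dry: Δz = 1.6 km ⇒ ΔT = -15.52°C; T = -12.32°C
  2000–3900 m, saturated: Δz = 1.9 km ⇒ ΔT = -9.31°C; T = -21.63°C
Environment:
  400–3600 m, environment, lower layer: Δz = 3.2 km ⇒ ΔT = -35.52°C; T = -32.32°C
  3600–3900 m, environment, upper layer: Δz = 0.3 km ⇒ ΔT = -1.59°C; T = -33.91°C
T_parcel − T_env = -21.63 − (-33.91) = +12.28°C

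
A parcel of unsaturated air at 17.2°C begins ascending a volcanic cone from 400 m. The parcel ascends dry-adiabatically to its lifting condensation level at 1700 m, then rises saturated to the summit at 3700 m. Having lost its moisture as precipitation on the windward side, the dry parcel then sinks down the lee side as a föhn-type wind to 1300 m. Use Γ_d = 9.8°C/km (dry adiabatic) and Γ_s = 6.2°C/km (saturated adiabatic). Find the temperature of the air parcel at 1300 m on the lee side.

15.58°C

Dry to 1700 m: -9.8 × 1.3 km = -12.74°C, so T = 4.46°C.
Saturated to 3700 m: -6.2 × 2 km = -12.4°C, so T = -7.94°C.
Dry descent to 1300 m: +9.8 × 2.4 km = +23.52°C, so T = 15.58°C.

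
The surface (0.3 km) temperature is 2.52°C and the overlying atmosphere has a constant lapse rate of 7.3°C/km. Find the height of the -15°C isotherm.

2.7 km

Height above start = (2.52 − (-15)) / 7.3 = 2.4 km
Altitude = 300 m + 2400 m = 2700 m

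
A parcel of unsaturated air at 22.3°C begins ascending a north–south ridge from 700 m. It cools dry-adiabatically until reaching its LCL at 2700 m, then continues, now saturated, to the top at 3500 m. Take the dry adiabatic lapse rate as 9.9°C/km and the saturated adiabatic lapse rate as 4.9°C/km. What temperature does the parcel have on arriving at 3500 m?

Dry to 2700 m: -9.9 × 2 km = -19.8°C, so T = 2.5°C.
Saturated to 3500 m: -4.9 × 0.8 km = -3.92°C, so T = -1.42°C.

-1.42°C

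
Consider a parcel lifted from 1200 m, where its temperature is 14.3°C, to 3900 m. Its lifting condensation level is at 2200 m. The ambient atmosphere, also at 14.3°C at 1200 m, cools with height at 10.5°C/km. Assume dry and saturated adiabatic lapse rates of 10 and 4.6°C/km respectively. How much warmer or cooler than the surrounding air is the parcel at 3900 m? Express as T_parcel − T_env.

Parcel:
  1200–2200 m, dry: Δz = 1 km ⇒ ΔT = -10°C; T = 4.3°C
  2200–3900 m, saturated: Δz = 1.7 km ⇒ ΔT = -7.82°C; T = -3.52°C
Environment:
  1200–3900 m, environment: Δz = 2.7 km ⇒ ΔT = -28.35°C; T = -14.05°C
T_parcel − T_env = -3.52 − (-14.05) = +10.53°C

+10.53°C (parcel warmer than environment)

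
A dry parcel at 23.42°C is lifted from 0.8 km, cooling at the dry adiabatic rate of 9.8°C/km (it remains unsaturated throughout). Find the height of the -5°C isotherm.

Height above start = (23.42 − (-5)) / 9.8 = 2.9 km
Altitude = 800 m + 2900 m = 3700 m

3.7 km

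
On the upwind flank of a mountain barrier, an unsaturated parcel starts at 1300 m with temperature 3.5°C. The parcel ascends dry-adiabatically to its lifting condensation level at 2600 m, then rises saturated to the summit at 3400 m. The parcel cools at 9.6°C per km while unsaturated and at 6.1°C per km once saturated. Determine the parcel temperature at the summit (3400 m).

From 1300 m to 2600 m (dry): cools by 9.6 × 1.3 = 12.48°C, giving -8.98°C.
From 2600 m to 3400 m (saturated): cools by 6.1 × 0.8 = 4.88°C, giving -13.86°C.

-13.86°C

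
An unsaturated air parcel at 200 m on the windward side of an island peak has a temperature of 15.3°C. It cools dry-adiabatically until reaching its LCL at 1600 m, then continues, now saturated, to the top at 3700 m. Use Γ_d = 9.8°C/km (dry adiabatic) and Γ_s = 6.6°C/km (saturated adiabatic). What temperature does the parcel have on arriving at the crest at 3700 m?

Dry to 1600 m: -9.8 × 1.4 km = -13.72°C, so T = 1.58°C.
Saturated to 3700 m: -6.6 × 2.1 km = -13.86°C, so T = -12.28°C.

-12.28°C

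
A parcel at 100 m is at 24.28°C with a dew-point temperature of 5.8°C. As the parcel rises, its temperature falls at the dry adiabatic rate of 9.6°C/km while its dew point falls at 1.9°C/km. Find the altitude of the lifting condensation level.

T and T_d converge at 9.6 − 1.9 = 7.7°C per km
Height above start = (24.28 − 5.8) / 7.7 = 2.4 km
LCL altitude = 100 m + 2400 m = 2500 m

2500 m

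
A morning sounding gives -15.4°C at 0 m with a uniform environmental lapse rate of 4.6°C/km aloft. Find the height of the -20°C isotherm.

1000 m

Height above start = (-15.4 − (-20)) / 4.6 = 1 km
Altitude = 0 m + 1000 m = 1000 m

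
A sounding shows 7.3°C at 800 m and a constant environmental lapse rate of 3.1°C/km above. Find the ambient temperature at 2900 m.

0.79°C

From 800 m to 2900 m (environmental): cools by 3.1 × 2.1 = 6.51°C, giving 0.79°C.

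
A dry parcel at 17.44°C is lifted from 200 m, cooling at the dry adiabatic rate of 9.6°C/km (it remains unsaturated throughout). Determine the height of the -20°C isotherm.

4100 m

Height above start = (17.44 − (-20)) / 9.6 = 3.9 km
Altitude = 200 m + 3900 m = 4100 m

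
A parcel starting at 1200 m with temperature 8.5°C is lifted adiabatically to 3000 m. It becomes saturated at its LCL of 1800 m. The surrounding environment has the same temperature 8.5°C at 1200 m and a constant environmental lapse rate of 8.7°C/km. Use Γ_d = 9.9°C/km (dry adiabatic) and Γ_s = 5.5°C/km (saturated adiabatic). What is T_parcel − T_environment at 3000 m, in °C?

+3.12°C (parcel warmer than environment)

Parcel:
  Dry to 1800 m: -9.9 × 0.6 km = -5.94°C, so T = 2.56°C.
  Saturated to 3000 m: -5.5 × 1.2 km = -6.6°C, so T = -4.04°C.
Environment:
  Environment to 3000 m: -8.7 × 1.8 km = -15.66°C, so T = -7.16°C.
T_parcel − T_env = -4.04 − (-7.16) = +3.12°C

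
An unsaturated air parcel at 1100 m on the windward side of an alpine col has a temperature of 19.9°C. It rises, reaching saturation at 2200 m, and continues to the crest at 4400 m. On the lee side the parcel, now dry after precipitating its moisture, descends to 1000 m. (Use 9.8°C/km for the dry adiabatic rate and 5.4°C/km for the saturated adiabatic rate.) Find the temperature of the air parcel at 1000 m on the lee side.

30.56°C

1100–2200 m, dry: Δz = 1.1 km ⇒ ΔT = -10.78°C; T = 9.12°C
2200–4400 m, saturated: Δz = 2.2 km ⇒ ΔT = -11.88°C; T = -2.76°C
4400–1000 m, dry descent: Δz = 3.4 km ⇒ ΔT = +33.32°C; T = 30.56°C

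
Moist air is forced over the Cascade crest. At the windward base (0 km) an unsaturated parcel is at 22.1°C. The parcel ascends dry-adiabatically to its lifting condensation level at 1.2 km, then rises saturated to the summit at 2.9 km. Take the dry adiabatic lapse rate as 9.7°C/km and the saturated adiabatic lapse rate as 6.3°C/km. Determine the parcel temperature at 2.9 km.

-0.25°C

0–1200 m, dry: Δz = 1.2 km ⇒ ΔT = -11.64°C; T = 10.46°C
1200–2900 m, saturated: Δz = 1.7 km ⇒ ΔT = -10.71°C; T = -0.25°C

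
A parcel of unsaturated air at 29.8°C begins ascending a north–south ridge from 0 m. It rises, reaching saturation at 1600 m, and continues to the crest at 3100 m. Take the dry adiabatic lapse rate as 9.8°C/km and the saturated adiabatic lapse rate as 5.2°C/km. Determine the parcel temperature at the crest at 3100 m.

6.32°C

0–1600 m, dry: Δz = 1.6 km ⇒ ΔT = -15.68°C; T = 14.12°C
1600–3100 m, saturated: Δz = 1.5 km ⇒ ΔT = -7.8°C; T = 6.32°C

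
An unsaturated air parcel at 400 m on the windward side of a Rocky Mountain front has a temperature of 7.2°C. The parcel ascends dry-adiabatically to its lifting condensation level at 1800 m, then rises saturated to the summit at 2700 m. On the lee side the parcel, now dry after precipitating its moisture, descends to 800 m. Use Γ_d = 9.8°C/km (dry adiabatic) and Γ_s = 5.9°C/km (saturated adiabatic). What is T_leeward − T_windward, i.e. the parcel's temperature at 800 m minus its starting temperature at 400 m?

From 400 m to 1800 m (dry): cools by 9.8 × 1.4 = 13.72°C, giving -6.52°C.
From 1800 m to 2700 m (saturated): cools by 5.9 × 0.9 = 5.31°C, giving -11.83°C.
From 2700 m to 800 m (dry descent): warms by 9.8 × 1.9 = 18.62°C, giving 6.79°C.
Net change vs windward start: 6.79 − 7.2 = -0.41°C

-0.41°C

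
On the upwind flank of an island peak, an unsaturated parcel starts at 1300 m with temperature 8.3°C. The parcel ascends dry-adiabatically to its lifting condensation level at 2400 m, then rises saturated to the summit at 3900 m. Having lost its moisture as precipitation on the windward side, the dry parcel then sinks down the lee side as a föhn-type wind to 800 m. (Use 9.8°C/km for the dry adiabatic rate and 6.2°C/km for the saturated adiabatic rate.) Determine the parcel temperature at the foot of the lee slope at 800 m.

18.6°C

1300–2400 m, dry: Δz = 1.1 km ⇒ ΔT = -10.78°C; T = -2.48°C
2400–3900 m, saturated: Δz = 1.5 km ⇒ ΔT = -9.3°C; T = -11.78°C
3900–800 m, dry descent: Δz = 3.1 km ⇒ ΔT = +30.38°C; T = 18.6°C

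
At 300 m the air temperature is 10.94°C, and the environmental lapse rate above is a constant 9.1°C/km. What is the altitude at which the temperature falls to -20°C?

Height above start = (10.94 − (-20)) / 9.1 = 3.4 km
Altitude = 300 m + 3400 m = 3700 m

3700 m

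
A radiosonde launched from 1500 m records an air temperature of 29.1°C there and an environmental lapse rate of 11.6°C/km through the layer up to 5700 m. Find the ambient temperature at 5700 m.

-19.62°C

1500 → 5700 m (environmental, 11.6°C/km): ΔT = -11.6 × 4.2 = -48.72°C → T = -19.62°C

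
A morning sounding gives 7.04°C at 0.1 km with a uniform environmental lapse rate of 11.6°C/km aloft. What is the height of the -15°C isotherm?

2 km

Height above start = (7.04 − (-15)) / 11.6 = 1.9 km
Altitude = 100 m + 1900 m = 2000 m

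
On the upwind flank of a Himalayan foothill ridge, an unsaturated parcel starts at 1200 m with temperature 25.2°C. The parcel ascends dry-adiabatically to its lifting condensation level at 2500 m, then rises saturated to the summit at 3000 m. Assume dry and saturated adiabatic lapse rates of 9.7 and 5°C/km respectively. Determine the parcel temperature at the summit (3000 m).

10.09°C

1200 → 2500 m (dry, 9.7°C/km): ΔT = -9.7 × 1.3 = -12.61°C → T = 12.59°C
2500 → 3000 m (saturated, 5°C/km): ΔT = -5 × 0.5 = -2.5°C → T = 10.09°C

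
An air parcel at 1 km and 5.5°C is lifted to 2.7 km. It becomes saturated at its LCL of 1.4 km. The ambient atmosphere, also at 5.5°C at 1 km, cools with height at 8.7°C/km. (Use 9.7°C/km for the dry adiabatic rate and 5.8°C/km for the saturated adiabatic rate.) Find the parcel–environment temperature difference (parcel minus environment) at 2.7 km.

+3.37°C (parcel warmer than environment)

Parcel:
  From 1000 m to 1400 m (dry): cools by 9.7 × 0.4 = 3.88°C, giving 1.62°C.
  From 1400 m to 2700 m (saturated): cools by 5.8 × 1.3 = 7.54°C, giving -5.92°C.
Environment:
  From 1000 m to 2700 m (environment): cools by 8.7 × 1.7 = 14.79°C, giving -9.29°C.
T_parcel − T_env = -5.92 − (-9.29) = +3.37°C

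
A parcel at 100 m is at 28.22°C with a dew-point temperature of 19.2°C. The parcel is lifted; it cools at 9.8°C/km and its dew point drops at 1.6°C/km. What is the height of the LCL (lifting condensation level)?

1200 m

T and T_d converge at 9.8 − 1.6 = 8.2°C per km
Height above start = (28.22 − 19.2) / 8.2 = 1.1 km
LCL altitude = 100 m + 1100 m = 1200 m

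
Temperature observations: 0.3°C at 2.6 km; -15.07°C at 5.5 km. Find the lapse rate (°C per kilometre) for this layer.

5.3°C/km

Γ = −ΔT/Δz = (0.3 − (-15.07)) / (5500 − 2600) m
  = 15.37°C / 2.9 km = 5.3°C/km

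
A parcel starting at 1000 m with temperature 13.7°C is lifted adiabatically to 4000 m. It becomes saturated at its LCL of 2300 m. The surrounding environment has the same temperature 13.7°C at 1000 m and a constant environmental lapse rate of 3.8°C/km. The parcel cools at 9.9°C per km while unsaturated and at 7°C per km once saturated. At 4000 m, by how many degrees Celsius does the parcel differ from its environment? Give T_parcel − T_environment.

Parcel:
  1000–2300 m, dry: Δz = 1.3 km ⇒ ΔT = -12.87°C; T = 0.83°C
  2300–4000 m, saturated: Δz = 1.7 km ⇒ ΔT = -11.9°C; T = -11.07°C
Environment:
  1000–4000 m, environment: Δz = 3 km ⇒ ΔT = -11.4°C; T = 2.3°C
T_parcel − T_env = -11.07 − 2.3 = -13.37°C

-13.37°C (parcel cooler than environment)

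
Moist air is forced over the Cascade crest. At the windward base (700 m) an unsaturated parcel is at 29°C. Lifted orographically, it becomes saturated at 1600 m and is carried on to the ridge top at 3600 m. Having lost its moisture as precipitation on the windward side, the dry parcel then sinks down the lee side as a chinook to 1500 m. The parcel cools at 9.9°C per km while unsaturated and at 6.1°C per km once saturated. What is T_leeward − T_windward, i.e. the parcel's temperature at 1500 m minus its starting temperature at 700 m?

700–1600 m, dry: Δz = 0.9 km ⇒ ΔT = -8.91°C; T = 20.09°C
1600–3600 m, saturated: Δz = 2 km ⇒ ΔT = -12.2°C; T = 7.89°C
3600–1500 m, dry descent: Δz = 2.1 km ⇒ ΔT = +20.79°C; T = 28.68°C
Net change vs windward start: 28.68 − 29 = -0.32°C

-0.32°C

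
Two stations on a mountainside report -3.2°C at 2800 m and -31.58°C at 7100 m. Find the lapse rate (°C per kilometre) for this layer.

Γ = −ΔT/Δz = (-3.2 − (-31.58)) / (7100 − 2800) m
  = 28.38°C / 4.3 km = 6.6°C/km

6.6°C/km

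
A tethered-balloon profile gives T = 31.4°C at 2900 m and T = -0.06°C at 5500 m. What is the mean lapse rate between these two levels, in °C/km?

Γ = −ΔT/Δz = (31.4 − (-0.06)) / (5500 − 2900) m
  = 31.46°C / 2.6 km = 12.1°C/km

12.1°C/km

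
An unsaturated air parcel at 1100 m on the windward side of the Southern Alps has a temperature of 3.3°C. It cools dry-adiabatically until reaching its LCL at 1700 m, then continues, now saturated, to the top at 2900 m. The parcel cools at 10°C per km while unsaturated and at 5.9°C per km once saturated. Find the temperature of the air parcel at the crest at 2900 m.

Dry to 1700 m: -10 × 0.6 km = -6°C, so T = -2.7°C.
Saturated to 2900 m: -5.9 × 1.2 km = -7.08°C, so T = -9.78°C.

-9.78°C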